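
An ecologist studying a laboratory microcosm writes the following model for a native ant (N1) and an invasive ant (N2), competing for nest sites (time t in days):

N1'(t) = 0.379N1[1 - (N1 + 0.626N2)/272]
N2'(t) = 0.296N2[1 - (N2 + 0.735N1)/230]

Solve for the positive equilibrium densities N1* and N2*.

N1* ≈ 237, N2* ≈ 55.7

Setting both brackets to zero gives the nullclines N1 + 0.626N2 = 272 and 0.735N1 + N2 = 230.
Substituting N2 = 230 - 0.735N1 into the first: N1(1 - 0.626·0.735) = 272 - 0.626·230.
So N1* = 128/0.54 = 237, and then N2* = 230 - 0.735·237 = 55.7.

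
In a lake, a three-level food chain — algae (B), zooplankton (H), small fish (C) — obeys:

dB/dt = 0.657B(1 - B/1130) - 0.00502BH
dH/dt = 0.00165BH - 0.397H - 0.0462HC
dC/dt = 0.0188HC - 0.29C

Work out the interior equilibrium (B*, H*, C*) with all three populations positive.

B* ≈ 997, H* ≈ 15.4, C* ≈ 27

From dC/dt = 0: 0.0188H* = 0.29, so H* = 15.4.
From dB/dt = 0: 0.657(1 - B*/1130) = 0.00502·15.4, giving B* = 1130·(1 - 0.118) = 997.
From dH/dt = 0: 0.00165·997 - 0.397 = 0.0462C*, so C* = 1.25/0.0462 = 27.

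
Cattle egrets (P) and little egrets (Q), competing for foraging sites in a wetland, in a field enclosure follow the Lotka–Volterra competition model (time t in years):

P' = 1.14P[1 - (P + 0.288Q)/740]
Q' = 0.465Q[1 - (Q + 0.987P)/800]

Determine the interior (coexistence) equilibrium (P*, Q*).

P* ≈ 712, Q* ≈ 97.3

Setting both brackets to zero gives the nullclines P + 0.288Q = 740 and 0.987P + Q = 800.
Substituting Q = 800 - 0.987P into the first: P(1 - 0.288·0.987) = 740 - 0.288·800.
So P* = 510/0.716 = 712, and then Q* = 800 - 0.987·712 = 97.3.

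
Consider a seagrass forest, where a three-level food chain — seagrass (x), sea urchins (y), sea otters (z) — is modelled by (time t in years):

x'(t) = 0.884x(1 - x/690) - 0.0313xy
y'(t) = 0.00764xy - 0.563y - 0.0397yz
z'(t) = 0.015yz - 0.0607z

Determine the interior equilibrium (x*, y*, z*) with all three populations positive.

x* ≈ 591, y* ≈ 4.05, z* ≈ 99.6

From dz/dt = 0: 0.015y* = 0.0607, so y* = 4.05.
From dx/dt = 0: 0.884(1 - x*/690) = 0.0313·4.05, giving x* = 690·(1 - 0.143) = 591.
From dy/dt = 0: 0.00764·591 - 0.563 = 0.0397z*, so z* = 3.95/0.0397 = 99.6.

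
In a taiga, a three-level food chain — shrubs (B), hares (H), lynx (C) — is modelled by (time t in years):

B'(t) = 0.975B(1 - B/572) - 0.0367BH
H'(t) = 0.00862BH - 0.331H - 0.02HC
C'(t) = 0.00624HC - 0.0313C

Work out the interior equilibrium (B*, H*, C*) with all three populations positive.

From dC/dt = 0: 0.00624H* = 0.0313, so H* = 5.02.
From dB/dt = 0: 0.975(1 - B*/572) = 0.0367·5.02, giving B* = 572·(1 - 0.189) = 464.
From dH/dt = 0: 0.00862·464 - 0.331 = 0.02C*, so C* = 3.67/0.02 = 183.

B* ≈ 464, H* ≈ 5.02, C* ≈ 183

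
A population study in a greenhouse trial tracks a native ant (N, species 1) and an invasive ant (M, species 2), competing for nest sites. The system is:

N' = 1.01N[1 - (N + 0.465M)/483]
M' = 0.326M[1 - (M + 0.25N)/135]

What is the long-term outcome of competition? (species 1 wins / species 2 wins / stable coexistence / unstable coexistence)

stable coexistence

Compare the nullcline intercepts: K1/α12 = 483/0.465 = 1040 > K2 = 135; K2/α21 = 135/0.25 = 540 > K1 = 483.
Since both inequalities hold, each species can invade when rare, so the interior equilibrium is stable.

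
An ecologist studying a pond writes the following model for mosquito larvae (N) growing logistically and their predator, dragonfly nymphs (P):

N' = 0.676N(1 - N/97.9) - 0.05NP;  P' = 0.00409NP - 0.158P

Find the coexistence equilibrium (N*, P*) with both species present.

N* ≈ 38.6, P* ≈ 8.19

From dP/dt = 0 with P > 0: 0.00409N* = 0.158, so N* = 38.6.
Substitute into dN/dt = 0: 0.676(1 - 38.6/97.9) = 0.05P*.
The bracket is 0.605, giving P* = 0.409/0.05 = 8.19.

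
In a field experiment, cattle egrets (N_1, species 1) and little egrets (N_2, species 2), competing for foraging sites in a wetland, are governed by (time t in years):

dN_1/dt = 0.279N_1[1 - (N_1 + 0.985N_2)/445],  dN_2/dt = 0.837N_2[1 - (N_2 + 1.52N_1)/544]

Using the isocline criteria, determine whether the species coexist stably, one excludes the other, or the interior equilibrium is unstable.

Compare the nullcline intercepts: K1/α12 = 445/0.985 = 452 < K2 = 544; K2/α21 = 544/1.52 = 358 < K1 = 445.
Since both are reversed, neither can invade when rare; the interior point is a saddle.

unstable coexistence (outcome depends on initial conditions)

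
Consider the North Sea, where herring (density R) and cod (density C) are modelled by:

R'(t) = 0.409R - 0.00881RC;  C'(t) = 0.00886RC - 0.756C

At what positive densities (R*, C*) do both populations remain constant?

Set dC/dt = 0 with C > 0: 0.00886R - 0.756 = 0, so R* = 0.756/0.00886 = 85.3.
Set dR/dt = 0 with R > 0: 0.409 - 0.00881C = 0, so C* = 0.409/0.00881 = 46.4.

R* ≈ 85.3, C* ≈ 46.4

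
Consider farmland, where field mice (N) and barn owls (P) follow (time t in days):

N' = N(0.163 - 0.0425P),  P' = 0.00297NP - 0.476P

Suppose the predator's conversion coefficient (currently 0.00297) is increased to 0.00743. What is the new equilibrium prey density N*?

N* ≈ 64.1

At the interior fixed point, setting dP/dt = 0 with P > 0 fixes N* = (predator death rate)/(NP coefficient) — independent of the other coefficients.
With the change, N* = 0.476/0.00743 = 64.1; it falls from 160.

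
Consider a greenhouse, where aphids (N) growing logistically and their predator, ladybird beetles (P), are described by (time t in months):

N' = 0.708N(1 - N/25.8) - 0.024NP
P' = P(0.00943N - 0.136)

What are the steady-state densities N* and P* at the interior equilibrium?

From dP/dt = 0 with P > 0: 0.00943N* = 0.136, so N* = 14.4.
Substitute into dN/dt = 0: 0.708(1 - 14.4/25.8) = 0.024P*.
The bracket is 0.441, giving P* = 0.312/0.024 = 13.

N* ≈ 14.4, P* ≈ 13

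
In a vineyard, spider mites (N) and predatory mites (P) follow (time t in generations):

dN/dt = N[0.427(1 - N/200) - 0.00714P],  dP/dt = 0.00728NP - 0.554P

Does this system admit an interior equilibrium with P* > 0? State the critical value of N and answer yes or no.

The predator equation gives dP/dt > 0 only when N > 0.554/0.00728 = 76.1.
Without the predator, N → K = 200. Since 200 > 76.1, the predator can invade and persist.

Threshold N = 76.1; K > 76.1, so yes, the predator persists.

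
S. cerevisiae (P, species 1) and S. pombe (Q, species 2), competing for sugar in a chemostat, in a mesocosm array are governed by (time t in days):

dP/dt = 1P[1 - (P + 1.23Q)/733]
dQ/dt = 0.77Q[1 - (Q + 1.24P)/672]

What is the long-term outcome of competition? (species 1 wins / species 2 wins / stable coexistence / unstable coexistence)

unstable coexistence (outcome depends on initial conditions)

Compare the nullcline intercepts: K1/α12 = 733/1.23 = 596 < K2 = 672; K2/α21 = 672/1.24 = 542 < K1 = 733.
Since both are reversed, neither can invade when rare; the interior point is a saddle.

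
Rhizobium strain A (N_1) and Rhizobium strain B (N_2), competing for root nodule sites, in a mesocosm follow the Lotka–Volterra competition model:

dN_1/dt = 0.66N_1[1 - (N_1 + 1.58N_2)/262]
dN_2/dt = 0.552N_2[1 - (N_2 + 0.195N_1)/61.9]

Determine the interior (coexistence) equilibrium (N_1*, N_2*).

N_1* ≈ 237, N_2* ≈ 15.6

Setting both brackets to zero gives the nullclines N_1 + 1.58N_2 = 262 and 0.195N_1 + N_2 = 61.9.
Substituting N_2 = 61.9 - 0.195N_1 into the first: N_1(1 - 1.58·0.195) = 262 - 1.58·61.9.
So N_1* = 164/0.692 = 237, and then N_2* = 61.9 - 0.195·237 = 15.6.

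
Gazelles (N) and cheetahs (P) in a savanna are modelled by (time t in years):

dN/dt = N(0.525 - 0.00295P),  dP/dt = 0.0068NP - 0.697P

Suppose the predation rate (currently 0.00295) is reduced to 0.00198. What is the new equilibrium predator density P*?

P* ≈ 265

At the interior fixed point, setting dN/dt = 0 with N > 0 fixes P* = (prey growth rate)/(NP coefficient) — independent of the other coefficients.
With the change, P* = 0.525/0.00198 = 265; it rises from 178.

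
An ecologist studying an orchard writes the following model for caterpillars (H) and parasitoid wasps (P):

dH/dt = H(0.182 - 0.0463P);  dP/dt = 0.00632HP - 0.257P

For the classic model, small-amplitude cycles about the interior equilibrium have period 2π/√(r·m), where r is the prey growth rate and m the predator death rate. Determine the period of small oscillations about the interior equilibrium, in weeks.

Here r = 0.182 and m = 0.257, so r·m = 0.0468.
ω = √0.0468 = 0.216 per week, hence T = 2π/ω ≈ 29.1 weeks.

T ≈ 29.1 weeks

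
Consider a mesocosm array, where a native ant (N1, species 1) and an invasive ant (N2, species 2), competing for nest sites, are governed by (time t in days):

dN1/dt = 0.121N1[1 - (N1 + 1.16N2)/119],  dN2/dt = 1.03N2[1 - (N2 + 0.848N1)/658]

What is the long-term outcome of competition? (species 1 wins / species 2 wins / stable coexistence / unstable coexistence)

species 2 excludes species 1

Compare the nullcline intercepts: K1/α12 = 119/1.16 = 103 < K2 = 658; K2/α21 = 658/0.848 = 776 > K1 = 119.
Since the inequalities point opposite ways, species 2 can invade but species 1 cannot.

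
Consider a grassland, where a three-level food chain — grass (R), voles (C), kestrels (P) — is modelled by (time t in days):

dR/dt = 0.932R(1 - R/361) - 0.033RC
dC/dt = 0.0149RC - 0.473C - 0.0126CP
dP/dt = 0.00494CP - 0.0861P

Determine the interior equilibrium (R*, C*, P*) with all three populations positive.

R* ≈ 138, C* ≈ 17.4, P* ≈ 126

From dP/dt = 0: 0.00494C* = 0.0861, so C* = 17.4.
From dR/dt = 0: 0.932(1 - R*/361) = 0.033·17.4, giving R* = 361·(1 - 0.617) = 138.
From dC/dt = 0: 0.0149·138 - 0.473 = 0.0126P*, so P* = 1.59/0.0126 = 126.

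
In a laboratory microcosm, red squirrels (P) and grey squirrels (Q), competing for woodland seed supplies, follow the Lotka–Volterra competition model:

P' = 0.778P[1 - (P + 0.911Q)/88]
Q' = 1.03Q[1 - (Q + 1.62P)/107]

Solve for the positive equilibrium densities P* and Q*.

P* ≈ 19.9, Q* ≈ 74.7

Setting both brackets to zero gives the nullclines P + 0.911Q = 88 and 1.62P + Q = 107.
Substituting Q = 107 - 1.62P into the first: P(1 - 0.911·1.62) = 88 - 0.911·107.
So P* = -9.48/-0.476 = 19.9, and then Q* = 107 - 1.62·19.9 = 74.7.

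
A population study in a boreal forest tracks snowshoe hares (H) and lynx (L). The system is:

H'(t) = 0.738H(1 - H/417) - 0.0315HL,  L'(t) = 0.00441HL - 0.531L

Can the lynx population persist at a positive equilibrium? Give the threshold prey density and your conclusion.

Threshold H = 120; K > 120, so yes, the predator persists.

The predator equation gives dL/dt > 0 only when H > 0.531/0.00441 = 120.
Without the predator, H → K = 417. Since 417 > 120, the predator can invade and persist.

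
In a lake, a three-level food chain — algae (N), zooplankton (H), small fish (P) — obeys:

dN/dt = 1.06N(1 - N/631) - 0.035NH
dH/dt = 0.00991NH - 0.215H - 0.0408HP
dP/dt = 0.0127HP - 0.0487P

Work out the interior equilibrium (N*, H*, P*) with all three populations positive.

N* ≈ 551, H* ≈ 3.83, P* ≈ 129

From dP/dt = 0: 0.0127H* = 0.0487, so H* = 3.83.
From dN/dt = 0: 1.06(1 - N*/631) = 0.035·3.83, giving N* = 631·(1 - 0.127) = 551.
From dH/dt = 0: 0.00991·551 - 0.215 = 0.0408P*, so P* = 5.25/0.0408 = 129.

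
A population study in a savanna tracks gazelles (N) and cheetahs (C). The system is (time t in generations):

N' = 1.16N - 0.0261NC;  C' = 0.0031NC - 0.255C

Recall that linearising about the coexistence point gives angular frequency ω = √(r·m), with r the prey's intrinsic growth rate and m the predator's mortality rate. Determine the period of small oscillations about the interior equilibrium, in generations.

Here r = 1.16 and m = 0.255, so r·m = 0.296.
ω = √0.296 = 0.544 per generation, hence T = 2π/ω ≈ 11.6 generations.

T ≈ 11.6 generations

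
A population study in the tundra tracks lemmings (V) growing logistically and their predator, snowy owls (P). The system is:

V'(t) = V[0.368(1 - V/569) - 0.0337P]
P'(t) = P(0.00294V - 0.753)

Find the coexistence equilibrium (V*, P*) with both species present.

V* ≈ 256, P* ≈ 6

From dP/dt = 0 with P > 0: 0.00294V* = 0.753, so V* = 256.
Substitute into dV/dt = 0: 0.368(1 - 256/569) = 0.0337P*.
The bracket is 0.55, giving P* = 0.202/0.0337 = 6.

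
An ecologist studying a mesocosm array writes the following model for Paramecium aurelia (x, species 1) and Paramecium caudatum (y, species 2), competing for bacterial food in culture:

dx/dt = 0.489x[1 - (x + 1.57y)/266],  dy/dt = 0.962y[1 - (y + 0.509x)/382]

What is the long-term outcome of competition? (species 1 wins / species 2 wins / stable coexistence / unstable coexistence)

species 2 excludes species 1

Compare the nullcline intercepts: K1/α12 = 266/1.57 = 169 < K2 = 382; K2/α21 = 382/0.509 = 750 > K1 = 266.
Since the inequalities point opposite ways, species 2 can invade but species 1 cannot.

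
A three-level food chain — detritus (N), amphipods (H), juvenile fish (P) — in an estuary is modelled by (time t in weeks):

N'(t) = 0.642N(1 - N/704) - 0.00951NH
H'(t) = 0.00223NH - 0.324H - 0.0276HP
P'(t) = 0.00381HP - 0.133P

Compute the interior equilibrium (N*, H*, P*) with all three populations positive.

From dP/dt = 0: 0.00381H* = 0.133, so H* = 34.9.
From dN/dt = 0: 0.642(1 - N*/704) = 0.00951·34.9, giving N* = 704·(1 - 0.517) = 340.
From dH/dt = 0: 0.00223·340 - 0.324 = 0.0276P*, so P* = 0.434/0.0276 = 15.7.

N* ≈ 340, H* ≈ 34.9, P* ≈ 15.7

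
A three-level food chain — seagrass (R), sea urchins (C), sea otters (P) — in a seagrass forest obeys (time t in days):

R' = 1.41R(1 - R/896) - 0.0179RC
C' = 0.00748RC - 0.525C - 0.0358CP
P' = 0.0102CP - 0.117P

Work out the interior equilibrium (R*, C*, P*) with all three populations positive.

From dP/dt = 0: 0.0102C* = 0.117, so C* = 11.5.
From dR/dt = 0: 1.41(1 - R*/896) = 0.0179·11.5, giving R* = 896·(1 - 0.146) = 766.
From dC/dt = 0: 0.00748·766 - 0.525 = 0.0358P*, so P* = 5.2/0.0358 = 145.

R* ≈ 766, C* ≈ 11.5, P* ≈ 145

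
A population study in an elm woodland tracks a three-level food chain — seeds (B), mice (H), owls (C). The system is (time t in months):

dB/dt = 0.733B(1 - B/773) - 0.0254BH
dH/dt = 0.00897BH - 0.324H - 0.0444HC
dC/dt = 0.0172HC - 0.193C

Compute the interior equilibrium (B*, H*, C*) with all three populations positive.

B* ≈ 472, H* ≈ 11.2, C* ≈ 88.1

From dC/dt = 0: 0.0172H* = 0.193, so H* = 11.2.
From dB/dt = 0: 0.733(1 - B*/773) = 0.0254·11.2, giving B* = 773·(1 - 0.389) = 472.
From dH/dt = 0: 0.00897·472 - 0.324 = 0.0444C*, so C* = 3.91/0.0444 = 88.1.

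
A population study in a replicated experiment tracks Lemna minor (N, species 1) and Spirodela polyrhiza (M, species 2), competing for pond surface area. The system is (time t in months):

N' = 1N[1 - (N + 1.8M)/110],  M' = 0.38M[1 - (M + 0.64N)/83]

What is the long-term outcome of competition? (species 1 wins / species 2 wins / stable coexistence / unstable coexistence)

Compare the nullcline intercepts: K1/α12 = 110/1.8 = 61.1 < K2 = 83; K2/α21 = 83/0.64 = 130 > K1 = 110.
Since the inequalities point opposite ways, species 2 can invade but species 1 cannot.

species 2 excludes species 1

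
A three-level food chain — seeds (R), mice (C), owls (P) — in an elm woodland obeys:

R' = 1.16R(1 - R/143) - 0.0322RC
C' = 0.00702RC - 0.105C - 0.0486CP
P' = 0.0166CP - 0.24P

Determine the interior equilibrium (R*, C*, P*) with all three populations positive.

R* ≈ 85.6, C* ≈ 14.5, P* ≈ 10.2

From dP/dt = 0: 0.0166C* = 0.24, so C* = 14.5.
From dR/dt = 0: 1.16(1 - R*/143) = 0.0322·14.5, giving R* = 143·(1 - 0.401) = 85.6.
From dC/dt = 0: 0.00702·85.6 - 0.105 = 0.0486P*, so P* = 0.496/0.0486 = 10.2.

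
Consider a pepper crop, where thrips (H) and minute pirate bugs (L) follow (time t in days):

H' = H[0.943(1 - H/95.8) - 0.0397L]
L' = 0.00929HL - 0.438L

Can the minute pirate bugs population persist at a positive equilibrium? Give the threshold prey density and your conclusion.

Threshold H = 47.1; K > 47.1, so yes, the predator persists.

The predator equation gives dL/dt > 0 only when H > 0.438/0.00929 = 47.1.
Without the predator, H → K = 95.8. Since 95.8 > 47.1, the predator can invade and persist.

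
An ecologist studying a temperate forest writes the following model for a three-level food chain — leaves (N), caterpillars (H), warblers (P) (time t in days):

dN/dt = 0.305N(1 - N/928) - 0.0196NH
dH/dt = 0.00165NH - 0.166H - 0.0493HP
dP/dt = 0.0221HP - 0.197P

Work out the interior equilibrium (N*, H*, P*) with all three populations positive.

N* ≈ 396, H* ≈ 8.91, P* ≈ 9.9

From dP/dt = 0: 0.0221H* = 0.197, so H* = 8.91.
From dN/dt = 0: 0.305(1 - N*/928) = 0.0196·8.91, giving N* = 928·(1 - 0.573) = 396.
From dH/dt = 0: 0.00165·396 - 0.166 = 0.0493P*, so P* = 0.488/0.0493 = 9.9.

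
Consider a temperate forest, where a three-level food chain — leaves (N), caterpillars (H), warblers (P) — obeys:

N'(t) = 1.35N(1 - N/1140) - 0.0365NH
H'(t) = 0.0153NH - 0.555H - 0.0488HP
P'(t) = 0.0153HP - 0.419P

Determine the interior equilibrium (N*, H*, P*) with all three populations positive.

N* ≈ 296, H* ≈ 27.4, P* ≈ 81.4

From dP/dt = 0: 0.0153H* = 0.419, so H* = 27.4.
From dN/dt = 0: 1.35(1 - N*/1140) = 0.0365·27.4, giving N* = 1140·(1 - 0.74) = 296.
From dH/dt = 0: 0.0153·296 - 0.555 = 0.0488P*, so P* = 3.97/0.0488 = 81.4.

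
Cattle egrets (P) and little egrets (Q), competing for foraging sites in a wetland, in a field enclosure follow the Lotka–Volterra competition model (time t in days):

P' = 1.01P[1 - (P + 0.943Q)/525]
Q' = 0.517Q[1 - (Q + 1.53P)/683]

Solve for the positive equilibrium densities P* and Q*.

Setting both brackets to zero gives the nullclines P + 0.943Q = 525 and 1.53P + Q = 683.
Substituting Q = 683 - 1.53P into the first: P(1 - 0.943·1.53) = 525 - 0.943·683.
So P* = -119/-0.443 = 269, and then Q* = 683 - 1.53·269 = 272.

P* ≈ 269, Q* ≈ 272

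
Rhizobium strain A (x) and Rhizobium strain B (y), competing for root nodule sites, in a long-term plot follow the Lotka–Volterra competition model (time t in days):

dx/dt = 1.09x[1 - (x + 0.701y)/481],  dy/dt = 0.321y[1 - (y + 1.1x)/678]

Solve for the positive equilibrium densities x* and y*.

x* ≈ 25, y* ≈ 651

Setting both brackets to zero gives the nullclines x + 0.701y = 481 and 1.1x + y = 678.
Substituting y = 678 - 1.1x into the first: x(1 - 0.701·1.1) = 481 - 0.701·678.
So x* = 5.72/0.229 = 25, and then y* = 678 - 1.1·25 = 651.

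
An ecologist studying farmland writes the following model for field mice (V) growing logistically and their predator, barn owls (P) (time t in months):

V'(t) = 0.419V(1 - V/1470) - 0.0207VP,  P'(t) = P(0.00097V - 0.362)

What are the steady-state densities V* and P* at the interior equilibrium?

V* ≈ 373, P* ≈ 15.1

From dP/dt = 0 with P > 0: 0.00097V* = 0.362, so V* = 373.
Substitute into dV/dt = 0: 0.419(1 - 373/1470) = 0.0207P*.
The bracket is 0.746, giving P* = 0.313/0.0207 = 15.1.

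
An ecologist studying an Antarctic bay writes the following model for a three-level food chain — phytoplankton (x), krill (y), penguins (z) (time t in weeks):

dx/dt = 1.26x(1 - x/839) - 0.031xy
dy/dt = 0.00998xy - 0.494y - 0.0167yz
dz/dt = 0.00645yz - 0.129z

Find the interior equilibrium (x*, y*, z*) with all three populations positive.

From dz/dt = 0: 0.00645y* = 0.129, so y* = 20.
From dx/dt = 0: 1.26(1 - x*/839) = 0.031·20, giving x* = 839·(1 - 0.492) = 426.
From dy/dt = 0: 0.00998·426 - 0.494 = 0.0167z*, so z* = 3.76/0.0167 = 225.

x* ≈ 426, y* ≈ 20, z* ≈ 225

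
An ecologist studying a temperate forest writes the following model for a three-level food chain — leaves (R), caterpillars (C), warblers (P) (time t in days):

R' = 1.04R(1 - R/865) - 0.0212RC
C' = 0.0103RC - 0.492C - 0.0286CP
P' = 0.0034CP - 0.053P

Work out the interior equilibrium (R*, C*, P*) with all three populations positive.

From dP/dt = 0: 0.0034C* = 0.053, so C* = 15.6.
From dR/dt = 0: 1.04(1 - R*/865) = 0.0212·15.6, giving R* = 865·(1 - 0.318) = 590.
From dC/dt = 0: 0.0103·590 - 0.492 = 0.0286P*, so P* = 5.59/0.0286 = 195.

R* ≈ 590, C* ≈ 15.6, P* ≈ 195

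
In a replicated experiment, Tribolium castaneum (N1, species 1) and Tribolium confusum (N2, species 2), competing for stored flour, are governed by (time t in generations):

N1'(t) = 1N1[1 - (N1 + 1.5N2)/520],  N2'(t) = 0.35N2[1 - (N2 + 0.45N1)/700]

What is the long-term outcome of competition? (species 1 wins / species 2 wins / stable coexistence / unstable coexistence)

Compare the nullcline intercepts: K1/α12 = 520/1.5 = 347 < K2 = 700; K2/α21 = 700/0.45 = 1560 > K1 = 520.
Since the inequalities point opposite ways, species 2 can invade but species 1 cannot.

species 2 excludes species 1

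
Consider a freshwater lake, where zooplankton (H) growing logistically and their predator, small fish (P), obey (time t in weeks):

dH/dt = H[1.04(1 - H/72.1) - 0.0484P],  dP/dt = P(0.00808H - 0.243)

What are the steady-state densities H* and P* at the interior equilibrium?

From dP/dt = 0 with P > 0: 0.00808H* = 0.243, so H* = 30.1.
Substitute into dH/dt = 0: 1.04(1 - 30.1/72.1) = 0.0484P*.
The bracket is 0.583, giving P* = 0.606/0.0484 = 12.5.

H* ≈ 30.1, P* ≈ 12.5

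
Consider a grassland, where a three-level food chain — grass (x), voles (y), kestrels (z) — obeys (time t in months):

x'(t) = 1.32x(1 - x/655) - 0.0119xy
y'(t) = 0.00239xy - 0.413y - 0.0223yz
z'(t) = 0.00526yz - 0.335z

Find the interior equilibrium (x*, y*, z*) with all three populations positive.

From dz/dt = 0: 0.00526y* = 0.335, so y* = 63.7.
From dx/dt = 0: 1.32(1 - x*/655) = 0.0119·63.7, giving x* = 655·(1 - 0.574) = 279.
From dy/dt = 0: 0.00239·279 - 0.413 = 0.0223z*, so z* = 0.254/0.0223 = 11.4.

x* ≈ 279, y* ≈ 63.7, z* ≈ 11.4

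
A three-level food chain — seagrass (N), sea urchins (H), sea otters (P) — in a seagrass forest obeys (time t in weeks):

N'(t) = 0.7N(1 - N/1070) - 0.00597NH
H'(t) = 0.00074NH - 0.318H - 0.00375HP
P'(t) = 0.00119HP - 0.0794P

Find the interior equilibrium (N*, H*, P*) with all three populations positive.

From dP/dt = 0: 0.00119H* = 0.0794, so H* = 66.7.
From dN/dt = 0: 0.7(1 - N*/1070) = 0.00597·66.7, giving N* = 1070·(1 - 0.569) = 461.
From dH/dt = 0: 0.00074·461 - 0.318 = 0.00375P*, so P* = 0.0232/0.00375 = 6.19.

N* ≈ 461, H* ≈ 66.7, P* ≈ 6.19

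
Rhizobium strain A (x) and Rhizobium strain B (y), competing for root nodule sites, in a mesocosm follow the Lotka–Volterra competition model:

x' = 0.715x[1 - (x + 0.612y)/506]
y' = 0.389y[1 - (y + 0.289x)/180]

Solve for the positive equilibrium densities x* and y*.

x* ≈ 481, y* ≈ 41

Setting both brackets to zero gives the nullclines x + 0.612y = 506 and 0.289x + y = 180.
Substituting y = 180 - 0.289x into the first: x(1 - 0.612·0.289) = 506 - 0.612·180.
So x* = 396/0.823 = 481, and then y* = 180 - 0.289·481 = 41.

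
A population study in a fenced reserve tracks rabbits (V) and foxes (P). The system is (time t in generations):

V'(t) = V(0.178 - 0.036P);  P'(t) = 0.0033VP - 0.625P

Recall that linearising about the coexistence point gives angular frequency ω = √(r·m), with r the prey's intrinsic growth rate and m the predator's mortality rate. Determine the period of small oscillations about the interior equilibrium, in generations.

Here r = 0.178 and m = 0.625, so r·m = 0.111.
ω = √0.111 = 0.334 per generation, hence T = 2π/ω ≈ 18.8 generations.

T ≈ 18.8 generations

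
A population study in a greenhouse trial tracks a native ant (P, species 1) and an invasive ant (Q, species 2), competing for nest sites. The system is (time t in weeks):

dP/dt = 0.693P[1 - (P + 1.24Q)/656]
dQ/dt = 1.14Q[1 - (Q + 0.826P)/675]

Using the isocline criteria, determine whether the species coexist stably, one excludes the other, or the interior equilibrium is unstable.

Compare the nullcline intercepts: K1/α12 = 656/1.24 = 529 < K2 = 675; K2/α21 = 675/0.826 = 817 > K1 = 656.
Since the inequalities point opposite ways, species 2 can invade but species 1 cannot.

species 2 excludes species 1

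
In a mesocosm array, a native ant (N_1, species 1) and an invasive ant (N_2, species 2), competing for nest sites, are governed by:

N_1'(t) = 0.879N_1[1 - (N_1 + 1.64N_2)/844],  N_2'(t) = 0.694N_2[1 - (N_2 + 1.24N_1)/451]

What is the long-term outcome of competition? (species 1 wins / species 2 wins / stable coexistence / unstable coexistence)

species 1 excludes species 2

Compare the nullcline intercepts: K1/α12 = 844/1.64 = 515 > K2 = 451; K2/α21 = 451/1.24 = 364 < K1 = 844.
Since the inequalities point opposite ways, species 1 can invade but species 2 cannot.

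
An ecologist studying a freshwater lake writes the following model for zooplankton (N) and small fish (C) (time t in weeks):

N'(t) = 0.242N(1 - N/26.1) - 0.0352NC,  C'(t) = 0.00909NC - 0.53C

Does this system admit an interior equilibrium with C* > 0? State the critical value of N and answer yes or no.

The predator equation gives dC/dt > 0 only when N > 0.53/0.00909 = 58.3.
Without the predator, N → K = 26.1. Since 26.1 < 58.3, the predator cannot invade.

Threshold N = 58.3; K < 58.3, so no, the predator goes extinct.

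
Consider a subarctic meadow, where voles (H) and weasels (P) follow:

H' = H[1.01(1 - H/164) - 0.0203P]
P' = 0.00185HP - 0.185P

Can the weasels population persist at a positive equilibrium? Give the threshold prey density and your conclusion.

The predator equation gives dP/dt > 0 only when H > 0.185/0.00185 = 100.
Without the predator, H → K = 164. Since 164 > 100, the predator can invade and persist.

Threshold H = 100; K > 100, so yes, the predator persists.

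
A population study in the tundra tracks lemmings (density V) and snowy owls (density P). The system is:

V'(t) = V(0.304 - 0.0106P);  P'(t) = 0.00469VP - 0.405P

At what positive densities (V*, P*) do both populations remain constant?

Set dP/dt = 0 with P > 0: 0.00469V - 0.405 = 0, so V* = 0.405/0.00469 = 86.4.
Set dV/dt = 0 with V > 0: 0.304 - 0.0106P = 0, so P* = 0.304/0.0106 = 28.7.

V* ≈ 86.4, P* ≈ 28.7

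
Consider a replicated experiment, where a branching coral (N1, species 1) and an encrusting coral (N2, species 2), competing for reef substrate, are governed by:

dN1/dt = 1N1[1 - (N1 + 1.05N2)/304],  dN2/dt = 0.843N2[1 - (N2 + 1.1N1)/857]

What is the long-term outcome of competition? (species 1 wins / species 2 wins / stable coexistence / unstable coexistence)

Compare the nullcline intercepts: K1/α12 = 304/1.05 = 290 < K2 = 857; K2/α21 = 857/1.1 = 779 > K1 = 304.
Since the inequalities point opposite ways, species 2 can invade but species 1 cannot.

species 2 excludes species 1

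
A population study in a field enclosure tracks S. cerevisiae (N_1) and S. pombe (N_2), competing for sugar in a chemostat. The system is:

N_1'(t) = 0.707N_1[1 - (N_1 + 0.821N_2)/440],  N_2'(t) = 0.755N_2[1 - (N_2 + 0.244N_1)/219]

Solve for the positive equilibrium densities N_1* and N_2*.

Setting both brackets to zero gives the nullclines N_1 + 0.821N_2 = 440 and 0.244N_1 + N_2 = 219.
Substituting N_2 = 219 - 0.244N_1 into the first: N_1(1 - 0.821·0.244) = 440 - 0.821·219.
So N_1* = 260/0.8 = 325, and then N_2* = 219 - 0.244·325 = 140.

N_1* ≈ 325, N_2* ≈ 140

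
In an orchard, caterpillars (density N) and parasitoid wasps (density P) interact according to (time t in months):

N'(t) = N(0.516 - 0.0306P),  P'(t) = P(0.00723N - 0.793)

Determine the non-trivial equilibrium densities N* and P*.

N* ≈ 110, P* ≈ 16.9

Set dP/dt = 0 with P > 0: 0.00723N - 0.793 = 0, so N* = 0.793/0.00723 = 110.
Set dN/dt = 0 with N > 0: 0.516 - 0.0306P = 0, so P* = 0.516/0.0306 = 16.9.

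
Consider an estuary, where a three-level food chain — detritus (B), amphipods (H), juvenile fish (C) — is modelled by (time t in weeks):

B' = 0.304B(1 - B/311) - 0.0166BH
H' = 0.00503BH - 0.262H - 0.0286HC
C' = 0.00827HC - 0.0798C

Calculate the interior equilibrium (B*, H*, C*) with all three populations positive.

From dC/dt = 0: 0.00827H* = 0.0798, so H* = 9.65.
From dB/dt = 0: 0.304(1 - B*/311) = 0.0166·9.65, giving B* = 311·(1 - 0.527) = 147.
From dH/dt = 0: 0.00503·147 - 0.262 = 0.0286C*, so C* = 0.478/0.0286 = 16.7.

B* ≈ 147, H* ≈ 9.65, C* ≈ 16.7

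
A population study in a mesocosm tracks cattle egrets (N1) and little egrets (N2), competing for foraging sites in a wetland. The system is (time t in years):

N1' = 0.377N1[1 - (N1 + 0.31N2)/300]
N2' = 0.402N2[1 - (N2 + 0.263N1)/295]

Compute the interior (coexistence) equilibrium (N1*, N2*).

Setting both brackets to zero gives the nullclines N1 + 0.31N2 = 300 and 0.263N1 + N2 = 295.
Substituting N2 = 295 - 0.263N1 into the first: N1(1 - 0.31·0.263) = 300 - 0.31·295.
So N1* = 209/0.918 = 227, and then N2* = 295 - 0.263·227 = 235.

N1* ≈ 227, N2* ≈ 235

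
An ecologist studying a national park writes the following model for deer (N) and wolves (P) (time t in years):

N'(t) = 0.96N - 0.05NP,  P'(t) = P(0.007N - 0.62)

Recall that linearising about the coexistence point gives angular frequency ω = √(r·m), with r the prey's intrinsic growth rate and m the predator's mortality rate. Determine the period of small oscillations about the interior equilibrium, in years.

Here r = 0.96 and m = 0.62, so r·m = 0.595.
ω = √0.595 = 0.771 per year, hence T = 2π/ω ≈ 8.14 years.

T ≈ 8.14 years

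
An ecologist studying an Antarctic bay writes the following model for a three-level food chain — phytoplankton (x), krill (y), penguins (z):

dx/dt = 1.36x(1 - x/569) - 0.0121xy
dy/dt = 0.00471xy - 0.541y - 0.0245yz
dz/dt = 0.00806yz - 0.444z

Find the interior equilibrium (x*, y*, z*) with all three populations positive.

x* ≈ 290, y* ≈ 55.1, z* ≈ 33.7

From dz/dt = 0: 0.00806y* = 0.444, so y* = 55.1.
From dx/dt = 0: 1.36(1 - x*/569) = 0.0121·55.1, giving x* = 569·(1 - 0.49) = 290.
From dy/dt = 0: 0.00471·290 - 0.541 = 0.0245z*, so z* = 0.825/0.0245 = 33.7.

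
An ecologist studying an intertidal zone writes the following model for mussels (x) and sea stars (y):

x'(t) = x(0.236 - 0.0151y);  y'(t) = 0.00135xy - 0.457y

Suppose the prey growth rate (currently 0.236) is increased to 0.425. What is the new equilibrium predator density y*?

At the interior fixed point, setting dx/dt = 0 with x > 0 fixes y* = (prey growth rate)/(xy coefficient) — independent of the other coefficients.
With the change, y* = 0.425/0.0151 = 28.1; it rises from 15.6.

y* ≈ 28.1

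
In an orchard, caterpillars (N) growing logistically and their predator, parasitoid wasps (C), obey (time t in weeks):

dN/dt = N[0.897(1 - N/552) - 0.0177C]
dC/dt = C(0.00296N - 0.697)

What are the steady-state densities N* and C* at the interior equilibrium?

N* ≈ 235, C* ≈ 29.1

From dC/dt = 0 with C > 0: 0.00296N* = 0.697, so N* = 235.
Substitute into dN/dt = 0: 0.897(1 - 235/552) = 0.0177C*.
The bracket is 0.573, giving C* = 0.514/0.0177 = 29.1.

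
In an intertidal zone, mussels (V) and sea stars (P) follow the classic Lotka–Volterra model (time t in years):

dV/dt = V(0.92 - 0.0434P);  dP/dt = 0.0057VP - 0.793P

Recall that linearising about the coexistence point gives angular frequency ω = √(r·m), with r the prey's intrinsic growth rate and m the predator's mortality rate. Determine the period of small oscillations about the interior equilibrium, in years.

T ≈ 7.36 years

Here r = 0.92 and m = 0.793, so r·m = 0.73.
ω = √0.73 = 0.854 per year, hence T = 2π/ω ≈ 7.36 years.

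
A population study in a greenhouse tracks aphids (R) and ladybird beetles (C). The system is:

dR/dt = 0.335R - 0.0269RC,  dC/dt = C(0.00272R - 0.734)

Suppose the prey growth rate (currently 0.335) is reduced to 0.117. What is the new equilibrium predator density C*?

C* ≈ 4.35

At the interior fixed point, setting dR/dt = 0 with R > 0 fixes C* = (prey growth rate)/(RC coefficient) — independent of the other coefficients.
With the change, C* = 0.117/0.0269 = 4.35; it falls from 12.5.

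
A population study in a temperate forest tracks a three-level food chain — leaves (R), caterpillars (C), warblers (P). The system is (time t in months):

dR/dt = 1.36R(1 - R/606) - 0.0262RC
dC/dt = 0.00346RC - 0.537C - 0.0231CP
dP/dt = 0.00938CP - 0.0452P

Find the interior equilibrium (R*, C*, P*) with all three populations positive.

From dP/dt = 0: 0.00938C* = 0.0452, so C* = 4.82.
From dR/dt = 0: 1.36(1 - R*/606) = 0.0262·4.82, giving R* = 606·(1 - 0.0928) = 550.
From dC/dt = 0: 0.00346·550 - 0.537 = 0.0231P*, so P* = 1.37/0.0231 = 59.1.

R* ≈ 550, C* ≈ 4.82, P* ≈ 59.1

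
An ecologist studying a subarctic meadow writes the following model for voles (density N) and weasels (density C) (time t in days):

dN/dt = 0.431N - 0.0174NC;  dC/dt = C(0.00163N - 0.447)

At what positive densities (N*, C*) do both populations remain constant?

N* ≈ 274, C* ≈ 24.8

Set dC/dt = 0 with C > 0: 0.00163N - 0.447 = 0, so N* = 0.447/0.00163 = 274.
Set dN/dt = 0 with N > 0: 0.431 - 0.0174C = 0, so C* = 0.431/0.0174 = 24.8.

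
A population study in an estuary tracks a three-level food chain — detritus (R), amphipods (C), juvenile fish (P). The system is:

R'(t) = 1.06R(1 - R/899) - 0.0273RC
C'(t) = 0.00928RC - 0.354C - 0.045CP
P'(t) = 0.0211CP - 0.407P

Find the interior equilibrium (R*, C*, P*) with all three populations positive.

From dP/dt = 0: 0.0211C* = 0.407, so C* = 19.3.
From dR/dt = 0: 1.06(1 - R*/899) = 0.0273·19.3, giving R* = 899·(1 - 0.497) = 452.
From dC/dt = 0: 0.00928·452 - 0.354 = 0.045P*, so P* = 3.84/0.045 = 85.4.

R* ≈ 452, C* ≈ 19.3, P* ≈ 85.4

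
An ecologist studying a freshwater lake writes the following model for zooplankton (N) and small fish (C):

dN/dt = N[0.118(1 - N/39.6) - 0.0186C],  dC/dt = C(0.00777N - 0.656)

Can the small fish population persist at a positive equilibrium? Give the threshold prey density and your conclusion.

The predator equation gives dC/dt > 0 only when N > 0.656/0.00777 = 84.4.
Without the predator, N → K = 39.6. Since 39.6 < 84.4, the predator cannot invade.

Threshold N = 84.4; K < 84.4, so no, the predator goes extinct.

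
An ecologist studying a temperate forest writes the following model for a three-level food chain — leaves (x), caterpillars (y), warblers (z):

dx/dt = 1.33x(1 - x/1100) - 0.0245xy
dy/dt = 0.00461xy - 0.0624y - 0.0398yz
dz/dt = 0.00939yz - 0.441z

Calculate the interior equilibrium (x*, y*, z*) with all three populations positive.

x* ≈ 148, y* ≈ 47, z* ≈ 15.6

From dz/dt = 0: 0.00939y* = 0.441, so y* = 47.
From dx/dt = 0: 1.33(1 - x*/1100) = 0.0245·47, giving x* = 1100·(1 - 0.865) = 148.
From dy/dt = 0: 0.00461·148 - 0.0624 = 0.0398z*, so z* = 0.621/0.0398 = 15.6.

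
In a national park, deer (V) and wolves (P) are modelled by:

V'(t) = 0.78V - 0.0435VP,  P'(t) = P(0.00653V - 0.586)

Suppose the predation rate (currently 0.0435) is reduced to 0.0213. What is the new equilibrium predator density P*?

At the interior fixed point, setting dV/dt = 0 with V > 0 fixes P* = (prey growth rate)/(VP coefficient) — independent of the other coefficients.
With the change, P* = 0.78/0.0213 = 36.6; it rises from 17.9.

P* ≈ 36.6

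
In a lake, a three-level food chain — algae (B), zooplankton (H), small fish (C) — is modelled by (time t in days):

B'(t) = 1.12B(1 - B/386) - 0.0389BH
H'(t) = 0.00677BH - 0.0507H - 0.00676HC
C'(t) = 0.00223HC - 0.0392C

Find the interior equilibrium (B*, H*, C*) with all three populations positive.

B* ≈ 150, H* ≈ 17.6, C* ≈ 143

From dC/dt = 0: 0.00223H* = 0.0392, so H* = 17.6.
From dB/dt = 0: 1.12(1 - B*/386) = 0.0389·17.6, giving B* = 386·(1 - 0.611) = 150.
From dH/dt = 0: 0.00677·150 - 0.0507 = 0.00676C*, so C* = 0.967/0.00676 = 143.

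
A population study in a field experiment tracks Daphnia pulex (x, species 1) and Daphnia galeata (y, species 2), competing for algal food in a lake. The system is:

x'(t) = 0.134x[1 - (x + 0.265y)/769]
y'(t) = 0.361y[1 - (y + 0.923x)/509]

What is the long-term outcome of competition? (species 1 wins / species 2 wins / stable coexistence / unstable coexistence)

species 1 excludes species 2

Compare the nullcline intercepts: K1/α12 = 769/0.265 = 2900 > K2 = 509; K2/α21 = 509/0.923 = 551 < K1 = 769.
Since the inequalities point opposite ways, species 1 can invade but species 2 cannot.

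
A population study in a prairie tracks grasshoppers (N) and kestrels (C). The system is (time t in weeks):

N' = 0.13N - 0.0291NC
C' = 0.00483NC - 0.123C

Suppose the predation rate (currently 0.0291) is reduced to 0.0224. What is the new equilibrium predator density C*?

C* ≈ 5.8

At the interior fixed point, setting dN/dt = 0 with N > 0 fixes C* = (prey growth rate)/(NC coefficient) — independent of the other coefficients.
With the change, C* = 0.13/0.0224 = 5.8; it rises from 4.47.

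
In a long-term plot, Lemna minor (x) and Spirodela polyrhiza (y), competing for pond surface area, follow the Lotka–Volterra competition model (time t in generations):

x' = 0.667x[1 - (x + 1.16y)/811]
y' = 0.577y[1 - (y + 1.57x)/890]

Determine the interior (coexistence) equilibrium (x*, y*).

Setting both brackets to zero gives the nullclines x + 1.16y = 811 and 1.57x + y = 890.
Substituting y = 890 - 1.57x into the first: x(1 - 1.16·1.57) = 811 - 1.16·890.
So x* = -221/-0.821 = 270, and then y* = 890 - 1.57·270 = 467.

x* ≈ 270, y* ≈ 467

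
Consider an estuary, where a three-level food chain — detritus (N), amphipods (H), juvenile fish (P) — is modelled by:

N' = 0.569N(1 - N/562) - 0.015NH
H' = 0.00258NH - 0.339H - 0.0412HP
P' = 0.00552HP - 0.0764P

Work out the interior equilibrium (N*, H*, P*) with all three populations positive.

From dP/dt = 0: 0.00552H* = 0.0764, so H* = 13.8.
From dN/dt = 0: 0.569(1 - N*/562) = 0.015·13.8, giving N* = 562·(1 - 0.365) = 357.
From dH/dt = 0: 0.00258·357 - 0.339 = 0.0412P*, so P* = 0.582/0.0412 = 14.1.

N* ≈ 357, H* ≈ 13.8, P* ≈ 14.1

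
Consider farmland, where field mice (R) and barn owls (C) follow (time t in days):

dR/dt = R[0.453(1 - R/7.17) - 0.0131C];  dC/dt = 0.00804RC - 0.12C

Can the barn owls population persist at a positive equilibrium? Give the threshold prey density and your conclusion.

Threshold R = 14.9; K < 14.9, so no, the predator goes extinct.

The predator equation gives dC/dt > 0 only when R > 0.12/0.00804 = 14.9.
Without the predator, R → K = 7.17. Since 7.17 < 14.9, the predator cannot invade.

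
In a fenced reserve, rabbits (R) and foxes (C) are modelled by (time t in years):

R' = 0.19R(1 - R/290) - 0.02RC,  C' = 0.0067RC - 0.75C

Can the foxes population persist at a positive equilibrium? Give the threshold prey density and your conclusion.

The predator equation gives dC/dt > 0 only when R > 0.75/0.0067 = 112.
Without the predator, R → K = 290. Since 290 > 112, the predator can invade and persist.

Threshold R = 112; K > 112, so yes, the predator persists.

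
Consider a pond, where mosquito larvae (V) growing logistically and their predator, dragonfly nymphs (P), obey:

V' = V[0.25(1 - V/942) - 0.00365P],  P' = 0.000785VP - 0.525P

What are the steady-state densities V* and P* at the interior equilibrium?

V* ≈ 669, P* ≈ 19.9

From dP/dt = 0 with P > 0: 0.000785V* = 0.525, so V* = 669.
Substitute into dV/dt = 0: 0.25(1 - 669/942) = 0.00365P*.
The bracket is 0.29, giving P* = 0.0725/0.00365 = 19.9.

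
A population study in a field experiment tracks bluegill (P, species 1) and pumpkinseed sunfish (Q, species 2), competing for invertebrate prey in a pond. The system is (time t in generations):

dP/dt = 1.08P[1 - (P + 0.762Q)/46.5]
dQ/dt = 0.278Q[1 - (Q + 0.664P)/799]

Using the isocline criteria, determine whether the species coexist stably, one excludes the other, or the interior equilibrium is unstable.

species 2 excludes species 1

Compare the nullcline intercepts: K1/α12 = 46.5/0.762 = 61 < K2 = 799; K2/α21 = 799/0.664 = 1200 > K1 = 46.5.
Since the inequalities point opposite ways, species 2 can invade but species 1 cannot.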